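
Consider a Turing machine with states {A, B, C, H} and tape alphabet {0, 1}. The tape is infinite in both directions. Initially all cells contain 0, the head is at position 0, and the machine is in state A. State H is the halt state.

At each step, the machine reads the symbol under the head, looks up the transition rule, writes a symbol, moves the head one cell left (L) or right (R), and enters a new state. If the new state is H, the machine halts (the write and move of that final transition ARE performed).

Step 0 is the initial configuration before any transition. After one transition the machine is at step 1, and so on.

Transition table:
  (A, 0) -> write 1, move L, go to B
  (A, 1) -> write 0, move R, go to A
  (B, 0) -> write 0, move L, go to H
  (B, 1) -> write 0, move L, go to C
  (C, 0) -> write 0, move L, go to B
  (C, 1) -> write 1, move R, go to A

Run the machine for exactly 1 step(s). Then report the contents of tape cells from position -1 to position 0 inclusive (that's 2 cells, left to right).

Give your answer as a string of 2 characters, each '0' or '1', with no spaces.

Answer: 01

Derivation:
Step 1: in state A at pos 0, read 0 -> (A,0)->write 1,move L,goto B. Now: state=B, head=-1, tape[-2..1]=0010 (head:  ^)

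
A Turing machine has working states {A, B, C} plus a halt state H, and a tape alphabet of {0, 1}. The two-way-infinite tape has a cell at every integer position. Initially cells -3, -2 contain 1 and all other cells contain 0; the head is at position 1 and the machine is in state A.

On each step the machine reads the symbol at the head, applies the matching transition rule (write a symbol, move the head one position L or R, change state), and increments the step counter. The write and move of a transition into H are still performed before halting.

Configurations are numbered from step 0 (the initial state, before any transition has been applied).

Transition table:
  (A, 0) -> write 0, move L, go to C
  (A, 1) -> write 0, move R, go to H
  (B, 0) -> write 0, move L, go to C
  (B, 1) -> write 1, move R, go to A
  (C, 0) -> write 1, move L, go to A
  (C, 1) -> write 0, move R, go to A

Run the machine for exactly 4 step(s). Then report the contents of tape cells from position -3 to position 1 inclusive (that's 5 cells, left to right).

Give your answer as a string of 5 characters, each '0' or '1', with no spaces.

Step 1: in state A at pos 1, read 0 -> (A,0)->write 0,move L,goto C. Now: state=C, head=0, tape[-4..2]=0110000 (head:     ^)
Step 2: in state C at pos 0, read 0 -> (C,0)->write 1,move L,goto A. Now: state=A, head=-1, tape[-4..2]=0110100 (head:    ^)
Step 3: in state A at pos -1, read 0 -> (A,0)->write 0,move L,goto C. Now: state=C, head=-2, tape[-4..2]=0110100 (head:   ^)
Step 4: in state C at pos -2, read 1 -> (C,1)->write 0,move R,goto A. Now: state=A, head=-1, tape[-4..2]=0100100 (head:    ^)

Answer: 10010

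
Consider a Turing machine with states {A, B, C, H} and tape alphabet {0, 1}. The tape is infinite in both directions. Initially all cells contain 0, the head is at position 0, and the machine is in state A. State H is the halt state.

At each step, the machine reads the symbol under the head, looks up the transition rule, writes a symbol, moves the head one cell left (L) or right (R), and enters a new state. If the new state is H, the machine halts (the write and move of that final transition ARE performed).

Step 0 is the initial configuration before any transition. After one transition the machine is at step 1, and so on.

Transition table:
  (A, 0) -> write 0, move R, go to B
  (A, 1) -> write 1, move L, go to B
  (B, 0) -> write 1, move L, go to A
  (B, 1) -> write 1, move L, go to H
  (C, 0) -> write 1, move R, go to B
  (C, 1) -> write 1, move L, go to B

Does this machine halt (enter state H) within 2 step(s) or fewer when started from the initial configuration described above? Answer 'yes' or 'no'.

Answer: no

Derivation:
Step 1: in state A at pos 0, read 0 -> (A,0)->write 0,move R,goto B. Now: state=B, head=1, tape[-1..2]=0000 (head:   ^)
Step 2: in state B at pos 1, read 0 -> (B,0)->write 1,move L,goto A. Now: state=A, head=0, tape[-1..2]=0010 (head:  ^)
After 2 step(s): state = A (not H) -> not halted within 2 -> no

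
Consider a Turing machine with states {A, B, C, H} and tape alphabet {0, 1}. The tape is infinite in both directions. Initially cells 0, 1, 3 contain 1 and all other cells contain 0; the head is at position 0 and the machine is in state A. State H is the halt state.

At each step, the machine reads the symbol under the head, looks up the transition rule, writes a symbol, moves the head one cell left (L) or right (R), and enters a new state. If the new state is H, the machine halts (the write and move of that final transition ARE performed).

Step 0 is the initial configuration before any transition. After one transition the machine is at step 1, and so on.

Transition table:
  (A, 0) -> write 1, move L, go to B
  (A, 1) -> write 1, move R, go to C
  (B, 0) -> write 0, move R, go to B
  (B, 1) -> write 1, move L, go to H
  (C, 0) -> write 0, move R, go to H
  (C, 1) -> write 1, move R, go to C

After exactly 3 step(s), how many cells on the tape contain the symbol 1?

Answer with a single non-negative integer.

Answer: 3

Derivation:
Step 1: in state A at pos 0, read 1 -> (A,1)->write 1,move R,goto C. Now: state=C, head=1, tape[-1..4]=011010 (head:   ^)
Step 2: in state C at pos 1, read 1 -> (C,1)->write 1,move R,goto C. Now: state=C, head=2, tape[-1..4]=011010 (head:    ^)
Step 3: in state C at pos 2, read 0 -> (C,0)->write 0,move R,goto H. Now: state=H, head=3, tape[-1..4]=011010 (head:     ^)
Cells containing 1 after step 3: {0, 1, 3} -> 3 cell(s)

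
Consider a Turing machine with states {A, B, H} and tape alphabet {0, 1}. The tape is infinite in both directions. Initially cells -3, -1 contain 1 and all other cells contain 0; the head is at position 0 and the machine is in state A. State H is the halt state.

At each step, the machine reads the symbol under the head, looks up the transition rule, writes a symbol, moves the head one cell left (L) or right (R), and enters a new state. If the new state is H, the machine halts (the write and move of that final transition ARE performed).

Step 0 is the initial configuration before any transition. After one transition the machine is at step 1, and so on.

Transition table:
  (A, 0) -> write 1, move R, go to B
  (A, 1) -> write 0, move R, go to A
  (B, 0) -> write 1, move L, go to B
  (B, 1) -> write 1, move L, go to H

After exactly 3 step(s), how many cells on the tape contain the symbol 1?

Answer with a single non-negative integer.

Step 1: in state A at pos 0, read 0 -> (A,0)->write 1,move R,goto B. Now: state=B, head=1, tape[-4..2]=0101100 (head:      ^)
Step 2: in state B at pos 1, read 0 -> (B,0)->write 1,move L,goto B. Now: state=B, head=0, tape[-4..2]=0101110 (head:     ^)
Step 3: in state B at pos 0, read 1 -> (B,1)->write 1,move L,goto H. Now: state=H, head=-1, tape[-4..2]=0101110 (head:    ^)
Cells containing 1 after step 3: {-3, -1, 0, 1} -> 4 cell(s)

Answer: 4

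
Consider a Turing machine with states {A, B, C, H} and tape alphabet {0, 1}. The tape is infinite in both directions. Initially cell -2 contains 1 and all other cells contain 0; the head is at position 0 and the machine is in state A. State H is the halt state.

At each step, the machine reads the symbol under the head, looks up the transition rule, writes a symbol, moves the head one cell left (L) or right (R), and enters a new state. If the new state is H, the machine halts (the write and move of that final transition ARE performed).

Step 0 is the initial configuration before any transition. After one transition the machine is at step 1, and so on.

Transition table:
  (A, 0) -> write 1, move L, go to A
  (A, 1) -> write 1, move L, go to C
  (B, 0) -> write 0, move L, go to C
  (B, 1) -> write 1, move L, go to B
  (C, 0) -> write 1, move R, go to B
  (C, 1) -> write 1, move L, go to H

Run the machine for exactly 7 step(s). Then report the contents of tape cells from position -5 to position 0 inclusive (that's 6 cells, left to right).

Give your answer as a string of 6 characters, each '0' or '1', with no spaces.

Answer: 001111

Derivation:
Step 1: in state A at pos 0, read 0 -> (A,0)->write 1,move L,goto A. Now: state=A, head=-1, tape[-3..1]=01010 (head:   ^)
Step 2: in state A at pos -1, read 0 -> (A,0)->write 1,move L,goto A. Now: state=A, head=-2, tape[-3..1]=01110 (head:  ^)
Step 3: in state A at pos -2, read 1 -> (A,1)->write 1,move L,goto C. Now: state=C, head=-3, tape[-4..1]=001110 (head:  ^)
Step 4: in state C at pos -3, read 0 -> (C,0)->write 1,move R,goto B. Now: state=B, head=-2, tape[-4..1]=011110 (head:   ^)
Step 5: in state B at pos -2, read 1 -> (B,1)->write 1,move L,goto B. Now: state=B, head=-3, tape[-4..1]=011110 (head:  ^)
Step 6: in state B at pos -3, read 1 -> (B,1)->write 1,move L,goto B. Now: state=B, head=-4, tape[-5..1]=0011110 (head:  ^)
Step 7: in state B at pos -4, read 0 -> (B,0)->write 0,move L,goto C. Now: state=C, head=-5, tape[-6..1]=00011110 (head:  ^)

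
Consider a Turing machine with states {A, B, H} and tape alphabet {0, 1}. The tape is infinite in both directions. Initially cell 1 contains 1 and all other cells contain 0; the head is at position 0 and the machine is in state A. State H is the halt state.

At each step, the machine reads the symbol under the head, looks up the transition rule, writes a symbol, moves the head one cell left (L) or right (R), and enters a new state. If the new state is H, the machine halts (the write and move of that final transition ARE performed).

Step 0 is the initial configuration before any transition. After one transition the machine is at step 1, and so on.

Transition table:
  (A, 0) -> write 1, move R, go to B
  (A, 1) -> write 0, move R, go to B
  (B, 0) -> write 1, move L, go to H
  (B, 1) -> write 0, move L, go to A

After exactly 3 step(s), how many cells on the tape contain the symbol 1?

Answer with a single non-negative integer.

Step 1: in state A at pos 0, read 0 -> (A,0)->write 1,move R,goto B. Now: state=B, head=1, tape[-1..2]=0110 (head:   ^)
Step 2: in state B at pos 1, read 1 -> (B,1)->write 0,move L,goto A. Now: state=A, head=0, tape[-1..2]=0100 (head:  ^)
Step 3: in state A at pos 0, read 1 -> (A,1)->write 0,move R,goto B. Now: state=B, head=1, tape[-1..2]=0000 (head:   ^)
No cell contains 1 after step 3 -> 0 cell(s)

Answer: 0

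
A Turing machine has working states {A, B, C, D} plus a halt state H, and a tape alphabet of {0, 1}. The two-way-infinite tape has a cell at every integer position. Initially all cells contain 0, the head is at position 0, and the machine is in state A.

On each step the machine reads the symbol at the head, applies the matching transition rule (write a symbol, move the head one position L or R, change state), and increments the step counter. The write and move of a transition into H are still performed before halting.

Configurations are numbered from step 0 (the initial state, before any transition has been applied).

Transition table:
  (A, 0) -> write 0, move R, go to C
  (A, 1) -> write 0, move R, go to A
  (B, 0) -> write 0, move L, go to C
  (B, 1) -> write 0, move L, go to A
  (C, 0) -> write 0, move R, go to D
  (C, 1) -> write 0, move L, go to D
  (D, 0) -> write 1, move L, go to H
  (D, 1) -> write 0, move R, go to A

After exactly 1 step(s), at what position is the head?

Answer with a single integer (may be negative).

Answer: 1

Derivation:
Step 1: in state A at pos 0, read 0 -> (A,0)->write 0,move R,goto C. Now: state=C, head=1, tape[-1..2]=0000 (head:   ^)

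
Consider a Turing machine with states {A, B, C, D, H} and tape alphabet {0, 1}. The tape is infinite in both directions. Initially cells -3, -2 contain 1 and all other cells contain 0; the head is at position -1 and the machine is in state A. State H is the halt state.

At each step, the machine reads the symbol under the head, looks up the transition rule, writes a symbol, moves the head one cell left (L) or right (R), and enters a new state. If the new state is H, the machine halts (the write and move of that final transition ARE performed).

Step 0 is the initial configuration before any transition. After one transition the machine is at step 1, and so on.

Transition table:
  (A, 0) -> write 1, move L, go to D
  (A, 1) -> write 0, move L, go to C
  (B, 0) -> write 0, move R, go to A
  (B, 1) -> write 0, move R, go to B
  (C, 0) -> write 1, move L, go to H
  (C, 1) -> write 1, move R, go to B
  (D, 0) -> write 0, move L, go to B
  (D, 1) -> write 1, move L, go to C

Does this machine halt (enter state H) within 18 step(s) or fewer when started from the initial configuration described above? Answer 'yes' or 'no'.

Answer: yes

Derivation:
Step 1: in state A at pos -1, read 0 -> (A,0)->write 1,move L,goto D. Now: state=D, head=-2, tape[-4..0]=01110 (head:   ^)
Step 2: in state D at pos -2, read 1 -> (D,1)->write 1,move L,goto C. Now: state=C, head=-3, tape[-4..0]=01110 (head:  ^)
Step 3: in state C at pos -3, read 1 -> (C,1)->write 1,move R,goto B. Now: state=B, head=-2, tape[-4..0]=01110 (head:   ^)
Step 4: in state B at pos -2, read 1 -> (B,1)->write 0,move R,goto B. Now: state=B, head=-1, tape[-4..0]=01010 (head:    ^)
Step 5: in state B at pos -1, read 1 -> (B,1)->write 0,move R,goto B. Now: state=B, head=0, tape[-4..1]=010000 (head:     ^)
Step 6: in state B at pos 0, read 0 -> (B,0)->write 0,move R,goto A. Now: state=A, head=1, tape[-4..2]=0100000 (head:      ^)
Step 7: in state A at pos 1, read 0 -> (A,0)->write 1,move L,goto D. Now: state=D, head=0, tape[-4..2]=0100010 (head:     ^)
Step 8: in state D at pos 0, read 0 -> (D,0)->write 0,move L,goto B. Now: state=B, head=-1, tape[-4..2]=0100010 (head:    ^)
Step 9: in state B at pos -1, read 0 -> (B,0)->write 0,move R,goto A. Now: state=A, head=0, tape[-4..2]=0100010 (head:     ^)
Step 10: in state A at pos 0, read 0 -> (A,0)->write 1,move L,goto D. Now: state=D, head=-1, tape[-4..2]=0100110 (head:    ^)
Step 11: in state D at pos -1, read 0 -> (D,0)->write 0,move L,goto B. Now: state=B, head=-2, tape[-4..2]=0100110 (head:   ^)
Step 12: in state B at pos -2, read 0 -> (B,0)->write 0,move R,goto A. Now: state=A, head=-1, tape[-4..2]=0100110 (head:    ^)
Step 13: in state A at pos -1, read 0 -> (A,0)->write 1,move L,goto D. Now: state=D, head=-2, tape[-4..2]=0101110 (head:   ^)
Step 14: in state D at pos -2, read 0 -> (D,0)->write 0,move L,goto B. Now: state=B, head=-3, tape[-4..2]=0101110 (head:  ^)
Step 15: in state B at pos -3, read 1 -> (B,1)->write 0,move R,goto B. Now: state=B, head=-2, tape[-4..2]=0001110 (head:   ^)
Step 16: in state B at pos -2, read 0 -> (B,0)->write 0,move R,goto A. Now: state=A, head=-1, tape[-4..2]=0001110 (head:    ^)
Step 17: in state A at pos -1, read 1 -> (A,1)->write 0,move L,goto C. Now: state=C, head=-2, tape[-4..2]=0000110 (head:   ^)
Step 18: in state C at pos -2, read 0 -> (C,0)->write 1,move L,goto H. Now: state=H, head=-3, tape[-4..2]=0010110 (head:  ^)
State H reached at step 18; 18 <= 18 -> yes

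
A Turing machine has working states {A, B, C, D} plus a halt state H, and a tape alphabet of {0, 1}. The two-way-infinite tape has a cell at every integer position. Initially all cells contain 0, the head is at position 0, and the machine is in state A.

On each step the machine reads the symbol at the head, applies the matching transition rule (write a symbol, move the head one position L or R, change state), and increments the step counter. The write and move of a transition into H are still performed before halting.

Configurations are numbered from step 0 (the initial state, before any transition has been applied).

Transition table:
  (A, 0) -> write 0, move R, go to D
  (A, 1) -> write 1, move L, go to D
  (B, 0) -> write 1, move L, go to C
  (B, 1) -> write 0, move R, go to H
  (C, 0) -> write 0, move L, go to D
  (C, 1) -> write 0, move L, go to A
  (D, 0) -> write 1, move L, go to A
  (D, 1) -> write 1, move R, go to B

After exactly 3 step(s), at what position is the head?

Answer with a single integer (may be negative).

Step 1: in state A at pos 0, read 0 -> (A,0)->write 0,move R,goto D. Now: state=D, head=1, tape[-1..2]=0000 (head:   ^)
Step 2: in state D at pos 1, read 0 -> (D,0)->write 1,move L,goto A. Now: state=A, head=0, tape[-1..2]=0010 (head:  ^)
Step 3: in state A at pos 0, read 0 -> (A,0)->write 0,move R,goto D. Now: state=D, head=1, tape[-1..2]=0010 (head:   ^)

Answer: 1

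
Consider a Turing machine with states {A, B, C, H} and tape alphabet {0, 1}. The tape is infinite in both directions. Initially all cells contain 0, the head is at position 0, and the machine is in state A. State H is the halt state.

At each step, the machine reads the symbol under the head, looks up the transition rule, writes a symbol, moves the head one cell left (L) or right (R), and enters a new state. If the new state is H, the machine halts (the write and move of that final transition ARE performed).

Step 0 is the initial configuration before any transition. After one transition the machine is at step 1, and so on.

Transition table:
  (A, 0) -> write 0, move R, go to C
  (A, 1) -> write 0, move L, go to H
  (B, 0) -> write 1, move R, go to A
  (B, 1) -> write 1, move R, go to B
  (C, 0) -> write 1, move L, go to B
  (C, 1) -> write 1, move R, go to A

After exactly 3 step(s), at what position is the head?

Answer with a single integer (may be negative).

Step 1: in state A at pos 0, read 0 -> (A,0)->write 0,move R,goto C. Now: state=C, head=1, tape[-1..2]=0000 (head:   ^)
Step 2: in state C at pos 1, read 0 -> (C,0)->write 1,move L,goto B. Now: state=B, head=0, tape[-1..2]=0010 (head:  ^)
Step 3: in state B at pos 0, read 0 -> (B,0)->write 1,move R,goto A. Now: state=A, head=1, tape[-1..2]=0110 (head:   ^)

Answer: 1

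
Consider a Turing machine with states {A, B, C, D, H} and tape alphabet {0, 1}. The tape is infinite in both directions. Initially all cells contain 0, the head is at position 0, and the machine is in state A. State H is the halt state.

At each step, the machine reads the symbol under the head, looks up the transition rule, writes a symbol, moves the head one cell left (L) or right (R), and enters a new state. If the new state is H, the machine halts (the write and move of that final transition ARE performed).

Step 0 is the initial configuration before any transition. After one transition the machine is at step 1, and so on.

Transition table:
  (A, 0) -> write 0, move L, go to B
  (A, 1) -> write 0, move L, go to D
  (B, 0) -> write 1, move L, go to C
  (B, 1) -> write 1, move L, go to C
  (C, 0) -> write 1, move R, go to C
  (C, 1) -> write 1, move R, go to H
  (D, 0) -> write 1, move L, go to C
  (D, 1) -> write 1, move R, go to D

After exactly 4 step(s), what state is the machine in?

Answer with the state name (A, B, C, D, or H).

Step 1: in state A at pos 0, read 0 -> (A,0)->write 0,move L,goto B. Now: state=B, head=-1, tape[-2..1]=0000 (head:  ^)
Step 2: in state B at pos -1, read 0 -> (B,0)->write 1,move L,goto C. Now: state=C, head=-2, tape[-3..1]=00100 (head:  ^)
Step 3: in state C at pos -2, read 0 -> (C,0)->write 1,move R,goto C. Now: state=C, head=-1, tape[-3..1]=01100 (head:   ^)
Step 4: in state C at pos -1, read 1 -> (C,1)->write 1,move R,goto H. Now: state=H, head=0, tape[-3..1]=01100 (head:    ^)

Answer: H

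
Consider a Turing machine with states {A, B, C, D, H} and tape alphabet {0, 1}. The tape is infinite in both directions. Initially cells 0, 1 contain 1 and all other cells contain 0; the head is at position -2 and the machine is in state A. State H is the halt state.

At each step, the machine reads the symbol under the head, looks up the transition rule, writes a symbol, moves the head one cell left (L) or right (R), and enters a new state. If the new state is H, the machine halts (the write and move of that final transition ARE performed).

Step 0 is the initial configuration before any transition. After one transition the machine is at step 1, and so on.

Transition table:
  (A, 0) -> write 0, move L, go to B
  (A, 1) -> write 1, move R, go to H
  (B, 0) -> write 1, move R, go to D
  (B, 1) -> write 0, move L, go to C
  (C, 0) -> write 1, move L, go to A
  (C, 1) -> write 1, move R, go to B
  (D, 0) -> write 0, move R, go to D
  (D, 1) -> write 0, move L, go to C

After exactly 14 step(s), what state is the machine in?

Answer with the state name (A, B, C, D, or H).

Answer: A

Derivation:
Step 1: in state A at pos -2, read 0 -> (A,0)->write 0,move L,goto B. Now: state=B, head=-3, tape[-4..2]=0000110 (head:  ^)
Step 2: in state B at pos -3, read 0 -> (B,0)->write 1,move R,goto D. Now: state=D, head=-2, tape[-4..2]=0100110 (head:   ^)
Step 3: in state D at pos -2, read 0 -> (D,0)->write 0,move R,goto D. Now: state=D, head=-1, tape[-4..2]=0100110 (head:    ^)
Step 4: in state D at pos -1, read 0 -> (D,0)->write 0,move R,goto D. Now: state=D, head=0, tape[-4..2]=0100110 (head:     ^)
Step 5: in state D at pos 0, read 1 -> (D,1)->write 0,move L,goto C. Now: state=C, head=-1, tape[-4..2]=0100010 (head:    ^)
Step 6: in state C at pos -1, read 0 -> (C,0)->write 1,move L,goto A. Now: state=A, head=-2, tape[-4..2]=0101010 (head:   ^)
Step 7: in state A at pos -2, read 0 -> (A,0)->write 0,move L,goto B. Now: state=B, head=-3, tape[-4..2]=0101010 (head:  ^)
Step 8: in state B at pos -3, read 1 -> (B,1)->write 0,move L,goto C. Now: state=C, head=-4, tape[-5..2]=00001010 (head:  ^)
Step 9: in state C at pos -4, read 0 -> (C,0)->write 1,move L,goto A. Now: state=A, head=-5, tape[-6..2]=001001010 (head:  ^)
Step 10: in state A at pos -5, read 0 -> (A,0)->write 0,move L,goto B. Now: state=B, head=-6, tape[-7..2]=0001001010 (head:  ^)
Step 11: in state B at pos -6, read 0 -> (B,0)->write 1,move R,goto D. Now: state=D, head=-5, tape[-7..2]=0101001010 (head:   ^)
Step 12: in state D at pos -5, read 0 -> (D,0)->write 0,move R,goto D. Now: state=D, head=-4, tape[-7..2]=0101001010 (head:    ^)
Step 13: in state D at pos -4, read 1 -> (D,1)->write 0,move L,goto C. Now: state=C, head=-5, tape[-7..2]=0100001010 (head:   ^)
Step 14: in state C at pos -5, read 0 -> (C,0)->write 1,move L,goto A. Now: state=A, head=-6, tape[-7..2]=0110001010 (head:  ^)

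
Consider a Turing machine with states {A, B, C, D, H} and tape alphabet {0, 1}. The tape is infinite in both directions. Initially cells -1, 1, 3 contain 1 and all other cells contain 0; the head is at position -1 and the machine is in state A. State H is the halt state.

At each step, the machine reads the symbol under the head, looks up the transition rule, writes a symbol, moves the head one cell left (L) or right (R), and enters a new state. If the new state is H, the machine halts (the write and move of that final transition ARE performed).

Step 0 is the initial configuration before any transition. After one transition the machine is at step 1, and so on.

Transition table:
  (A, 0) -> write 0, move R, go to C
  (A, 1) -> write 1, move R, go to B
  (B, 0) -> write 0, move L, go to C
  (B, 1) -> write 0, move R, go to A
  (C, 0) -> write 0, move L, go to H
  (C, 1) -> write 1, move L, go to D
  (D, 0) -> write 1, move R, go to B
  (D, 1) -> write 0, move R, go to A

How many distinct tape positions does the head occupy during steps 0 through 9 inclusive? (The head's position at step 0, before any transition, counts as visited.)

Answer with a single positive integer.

Step 1: in state A at pos -1, read 1 -> (A,1)->write 1,move R,goto B. Now: state=B, head=0, tape[-2..4]=0101010 (head:   ^)
Step 2: in state B at pos 0, read 0 -> (B,0)->write 0,move L,goto C. Now: state=C, head=-1, tape[-2..4]=0101010 (head:  ^)
Step 3: in state C at pos -1, read 1 -> (C,1)->write 1,move L,goto D. Now: state=D, head=-2, tape[-3..4]=00101010 (head:  ^)
Step 4: in state D at pos -2, read 0 -> (D,0)->write 1,move R,goto B. Now: state=B, head=-1, tape[-3..4]=01101010 (head:   ^)
Step 5: in state B at pos -1, read 1 -> (B,1)->write 0,move R,goto A. Now: state=A, head=0, tape[-3..4]=01001010 (head:    ^)
Step 6: in state A at pos 0, read 0 -> (A,0)->write 0,move R,goto C. Now: state=C, head=1, tape[-3..4]=01001010 (head:     ^)
Step 7: in state C at pos 1, read 1 -> (C,1)->write 1,move L,goto D. Now: state=D, head=0, tape[-3..4]=01001010 (head:    ^)
Step 8: in state D at pos 0, read 0 -> (D,0)->write 1,move R,goto B. Now: state=B, head=1, tape[-3..4]=01011010 (head:     ^)
Step 9: in state B at pos 1, read 1 -> (B,1)->write 0,move R,goto A. Now: state=A, head=2, tape[-3..4]=01010010 (head:      ^)
Head positions at steps 0..9: starting at -1, distinct positions visited = {-2, -1, 0, 1, 2} -> 5 position(s)

Answer: 5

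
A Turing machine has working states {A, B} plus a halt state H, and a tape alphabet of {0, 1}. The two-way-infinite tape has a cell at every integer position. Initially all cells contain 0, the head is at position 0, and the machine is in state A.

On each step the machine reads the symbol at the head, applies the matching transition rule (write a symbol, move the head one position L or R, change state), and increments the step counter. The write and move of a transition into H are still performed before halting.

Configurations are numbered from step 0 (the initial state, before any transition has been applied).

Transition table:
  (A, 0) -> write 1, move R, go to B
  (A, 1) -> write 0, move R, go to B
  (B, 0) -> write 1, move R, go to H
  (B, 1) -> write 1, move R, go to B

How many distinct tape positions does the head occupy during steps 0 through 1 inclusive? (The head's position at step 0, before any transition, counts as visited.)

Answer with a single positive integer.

Answer: 2

Derivation:
Step 1: in state A at pos 0, read 0 -> (A,0)->write 1,move R,goto B. Now: state=B, head=1, tape[-1..2]=0100 (head:   ^)
Head positions at steps 0..1: starting at 0, distinct positions visited = {0, 1} -> 2 position(s)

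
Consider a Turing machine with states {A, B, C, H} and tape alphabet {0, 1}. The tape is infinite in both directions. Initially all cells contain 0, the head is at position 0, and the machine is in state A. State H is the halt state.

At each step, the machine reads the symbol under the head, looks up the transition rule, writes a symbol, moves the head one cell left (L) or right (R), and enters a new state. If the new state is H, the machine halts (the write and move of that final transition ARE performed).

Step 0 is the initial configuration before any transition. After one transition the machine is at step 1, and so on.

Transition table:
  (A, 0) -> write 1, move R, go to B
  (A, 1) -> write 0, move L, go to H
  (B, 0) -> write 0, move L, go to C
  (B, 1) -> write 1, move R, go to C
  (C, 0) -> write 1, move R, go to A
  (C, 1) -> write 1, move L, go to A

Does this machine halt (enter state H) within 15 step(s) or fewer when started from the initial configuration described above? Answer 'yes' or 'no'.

Answer: yes

Derivation:
Step 1: in state A at pos 0, read 0 -> (A,0)->write 1,move R,goto B. Now: state=B, head=1, tape[-1..2]=0100 (head:   ^)
Step 2: in state B at pos 1, read 0 -> (B,0)->write 0,move L,goto C. Now: state=C, head=0, tape[-1..2]=0100 (head:  ^)
Step 3: in state C at pos 0, read 1 -> (C,1)->write 1,move L,goto A. Now: state=A, head=-1, tape[-2..2]=00100 (head:  ^)
Step 4: in state A at pos -1, read 0 -> (A,0)->write 1,move R,goto B. Now: state=B, head=0, tape[-2..2]=01100 (head:   ^)
Step 5: in state B at pos 0, read 1 -> (B,1)->write 1,move R,goto C. Now: state=C, head=1, tape[-2..2]=01100 (head:    ^)
Step 6: in state C at pos 1, read 0 -> (C,0)->write 1,move R,goto A. Now: state=A, head=2, tape[-2..3]=011100 (head:     ^)
Step 7: in state A at pos 2, read 0 -> (A,0)->write 1,move R,goto B. Now: state=B, head=3, tape[-2..4]=0111100 (head:      ^)
Step 8: in state B at pos 3, read 0 -> (B,0)->write 0,move L,goto C. Now: state=C, head=2, tape[-2..4]=0111100 (head:     ^)
Step 9: in state C at pos 2, read 1 -> (C,1)->write 1,move L,goto A. Now: state=A, head=1, tape[-2..4]=0111100 (head:    ^)
Step 10: in state A at pos 1, read 1 -> (A,1)->write 0,move L,goto H. Now: state=H, head=0, tape[-2..4]=0110100 (head:   ^)
State H reached at step 10; 10 <= 15 -> yes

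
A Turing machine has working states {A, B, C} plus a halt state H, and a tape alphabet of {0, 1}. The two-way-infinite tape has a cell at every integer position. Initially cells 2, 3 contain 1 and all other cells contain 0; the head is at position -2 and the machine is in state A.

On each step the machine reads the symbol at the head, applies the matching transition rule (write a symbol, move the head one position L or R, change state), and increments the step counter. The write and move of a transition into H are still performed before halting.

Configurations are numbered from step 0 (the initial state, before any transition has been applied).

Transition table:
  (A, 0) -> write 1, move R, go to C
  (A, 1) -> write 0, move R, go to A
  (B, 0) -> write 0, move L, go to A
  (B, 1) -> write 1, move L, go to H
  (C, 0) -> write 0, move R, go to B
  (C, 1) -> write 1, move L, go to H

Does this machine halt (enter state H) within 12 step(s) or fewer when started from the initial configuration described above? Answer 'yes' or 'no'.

Step 1: in state A at pos -2, read 0 -> (A,0)->write 1,move R,goto C. Now: state=C, head=-1, tape[-3..4]=01000110 (head:   ^)
Step 2: in state C at pos -1, read 0 -> (C,0)->write 0,move R,goto B. Now: state=B, head=0, tape[-3..4]=01000110 (head:    ^)
Step 3: in state B at pos 0, read 0 -> (B,0)->write 0,move L,goto A. Now: state=A, head=-1, tape[-3..4]=01000110 (head:   ^)
Step 4: in state A at pos -1, read 0 -> (A,0)->write 1,move R,goto C. Now: state=C, head=0, tape[-3..4]=01100110 (head:    ^)
Step 5: in state C at pos 0, read 0 -> (C,0)->write 0,move R,goto B. Now: state=B, head=1, tape[-3..4]=01100110 (head:     ^)
Step 6: in state B at pos 1, read 0 -> (B,0)->write 0,move L,goto A. Now: state=A, head=0, tape[-3..4]=01100110 (head:    ^)
Step 7: in state A at pos 0, read 0 -> (A,0)->write 1,move R,goto C. Now: state=C, head=1, tape[-3..4]=01110110 (head:     ^)
Step 8: in state C at pos 1, read 0 -> (C,0)->write 0,move R,goto B. Now: state=B, head=2, tape[-3..4]=01110110 (head:      ^)
Step 9: in state B at pos 2, read 1 -> (B,1)->write 1,move L,goto H. Now: state=H, head=1, tape[-3..4]=01110110 (head:     ^)
State H reached at step 9; 9 <= 12 -> yes

Answer: yes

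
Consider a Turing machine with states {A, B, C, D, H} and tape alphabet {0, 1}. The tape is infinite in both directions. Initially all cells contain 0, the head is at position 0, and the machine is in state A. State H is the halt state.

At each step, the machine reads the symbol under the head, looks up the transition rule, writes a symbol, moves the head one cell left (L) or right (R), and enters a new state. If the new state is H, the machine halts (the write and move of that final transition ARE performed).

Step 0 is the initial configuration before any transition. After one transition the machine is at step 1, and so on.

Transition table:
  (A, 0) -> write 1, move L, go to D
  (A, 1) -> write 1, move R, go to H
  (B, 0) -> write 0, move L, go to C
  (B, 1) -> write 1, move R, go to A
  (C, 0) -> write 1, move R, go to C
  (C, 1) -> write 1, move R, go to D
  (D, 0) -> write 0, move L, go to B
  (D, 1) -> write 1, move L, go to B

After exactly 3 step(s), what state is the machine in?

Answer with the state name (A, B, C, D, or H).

Step 1: in state A at pos 0, read 0 -> (A,0)->write 1,move L,goto D. Now: state=D, head=-1, tape[-2..1]=0010 (head:  ^)
Step 2: in state D at pos -1, read 0 -> (D,0)->write 0,move L,goto B. Now: state=B, head=-2, tape[-3..1]=00010 (head:  ^)
Step 3: in state B at pos -2, read 0 -> (B,0)->write 0,move L,goto C. Now: state=C, head=-3, tape[-4..1]=000010 (head:  ^)

Answer: C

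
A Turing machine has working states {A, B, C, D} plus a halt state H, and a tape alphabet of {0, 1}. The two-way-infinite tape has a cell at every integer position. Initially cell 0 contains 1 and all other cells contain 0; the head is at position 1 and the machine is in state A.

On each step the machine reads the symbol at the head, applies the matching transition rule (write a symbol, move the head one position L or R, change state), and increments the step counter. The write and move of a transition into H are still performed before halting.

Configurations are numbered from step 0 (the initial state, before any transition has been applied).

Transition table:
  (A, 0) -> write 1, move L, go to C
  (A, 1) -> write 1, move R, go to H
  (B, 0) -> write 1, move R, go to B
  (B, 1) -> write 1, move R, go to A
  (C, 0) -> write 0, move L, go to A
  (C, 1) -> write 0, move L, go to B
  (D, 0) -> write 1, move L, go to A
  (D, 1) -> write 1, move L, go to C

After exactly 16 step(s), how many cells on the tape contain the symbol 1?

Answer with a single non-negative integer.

Answer: 5

Derivation:
Step 1: in state A at pos 1, read 0 -> (A,0)->write 1,move L,goto C. Now: state=C, head=0, tape[-1..2]=0110 (head:  ^)
Step 2: in state C at pos 0, read 1 -> (C,1)->write 0,move L,goto B. Now: state=B, head=-1, tape[-2..2]=00010 (head:  ^)
Step 3: in state B at pos -1, read 0 -> (B,0)->write 1,move R,goto B. Now: state=B, head=0, tape[-2..2]=01010 (head:   ^)
Step 4: in state B at pos 0, read 0 -> (B,0)->write 1,move R,goto B. Now: state=B, head=1, tape[-2..2]=01110 (head:    ^)
Step 5: in state B at pos 1, read 1 -> (B,1)->write 1,move R,goto A. Now: state=A, head=2, tape[-2..3]=011100 (head:     ^)
Step 6: in state A at pos 2, read 0 -> (A,0)->write 1,move L,goto C. Now: state=C, head=1, tape[-2..3]=011110 (head:    ^)
Step 7: in state C at pos 1, read 1 -> (C,1)->write 0,move L,goto B. Now: state=B, head=0, tape[-2..3]=011010 (head:   ^)
Step 8: in state B at pos 0, read 1 -> (B,1)->write 1,move R,goto A. Now: state=A, head=1, tape[-2..3]=011010 (head:    ^)
Step 9: in state A at pos 1, read 0 -> (A,0)->write 1,move L,goto C. Now: state=C, head=0, tape[-2..3]=011110 (head:   ^)
Step 10: in state C at pos 0, read 1 -> (C,1)->write 0,move L,goto B. Now: state=B, head=-1, tape[-2..3]=010110 (head:  ^)
Step 11: in state B at pos -1, read 1 -> (B,1)->write 1,move R,goto A. Now: state=A, head=0, tape[-2..3]=010110 (head:   ^)
Step 12: in state A at pos 0, read 0 -> (A,0)->write 1,move L,goto C. Now: state=C, head=-1, tape[-2..3]=011110 (head:  ^)
Step 13: in state C at pos -1, read 1 -> (C,1)->write 0,move L,goto B. Now: state=B, head=-2, tape[-3..3]=0001110 (head:  ^)
Step 14: in state B at pos -2, read 0 -> (B,0)->write 1,move R,goto B. Now: state=B, head=-1, tape[-3..3]=0101110 (head:   ^)
Step 15: in state B at pos -1, read 0 -> (B,0)->write 1,move R,goto B. Now: state=B, head=0, tape[-3..3]=0111110 (head:    ^)
Step 16: in state B at pos 0, read 1 -> (B,1)->write 1,move R,goto A. Now: state=A, head=1, tape[-3..3]=0111110 (head:     ^)
Cells containing 1 after step 16: {-2, -1, 0, 1, 2} -> 5 cell(s)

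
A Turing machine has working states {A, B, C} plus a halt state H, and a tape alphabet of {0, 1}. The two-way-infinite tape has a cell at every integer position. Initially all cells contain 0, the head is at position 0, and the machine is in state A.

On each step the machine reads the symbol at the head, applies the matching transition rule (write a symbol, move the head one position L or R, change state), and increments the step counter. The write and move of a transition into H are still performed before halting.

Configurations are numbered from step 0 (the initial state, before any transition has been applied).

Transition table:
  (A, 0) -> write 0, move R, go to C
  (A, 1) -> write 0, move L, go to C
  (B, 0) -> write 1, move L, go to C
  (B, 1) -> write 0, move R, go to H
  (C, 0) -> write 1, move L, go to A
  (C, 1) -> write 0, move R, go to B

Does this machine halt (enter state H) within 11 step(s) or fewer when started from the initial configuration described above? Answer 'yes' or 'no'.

Step 1: in state A at pos 0, read 0 -> (A,0)->write 0,move R,goto C. Now: state=C, head=1, tape[-1..2]=0000 (head:   ^)
Step 2: in state C at pos 1, read 0 -> (C,0)->write 1,move L,goto A. Now: state=A, head=0, tape[-1..2]=0010 (head:  ^)
Step 3: in state A at pos 0, read 0 -> (A,0)->write 0,move R,goto C. Now: state=C, head=1, tape[-1..2]=0010 (head:   ^)
Step 4: in state C at pos 1, read 1 -> (C,1)->write 0,move R,goto B. Now: state=B, head=2, tape[-1..3]=00000 (head:    ^)
Step 5: in state B at pos 2, read 0 -> (B,0)->write 1,move L,goto C. Now: state=C, head=1, tape[-1..3]=00010 (head:   ^)
Step 6: in state C at pos 1, read 0 -> (C,0)->write 1,move L,goto A. Now: state=A, head=0, tape[-1..3]=00110 (head:  ^)
Step 7: in state A at pos 0, read 0 -> (A,0)->write 0,move R,goto C. Now: state=C, head=1, tape[-1..3]=00110 (head:   ^)
Step 8: in state C at pos 1, read 1 -> (C,1)->write 0,move R,goto B. Now: state=B, head=2, tape[-1..3]=00010 (head:    ^)
Step 9: in state B at pos 2, read 1 -> (B,1)->write 0,move R,goto H. Now: state=H, head=3, tape[-1..4]=000000 (head:     ^)
State H reached at step 9; 9 <= 11 -> yes

Answer: yes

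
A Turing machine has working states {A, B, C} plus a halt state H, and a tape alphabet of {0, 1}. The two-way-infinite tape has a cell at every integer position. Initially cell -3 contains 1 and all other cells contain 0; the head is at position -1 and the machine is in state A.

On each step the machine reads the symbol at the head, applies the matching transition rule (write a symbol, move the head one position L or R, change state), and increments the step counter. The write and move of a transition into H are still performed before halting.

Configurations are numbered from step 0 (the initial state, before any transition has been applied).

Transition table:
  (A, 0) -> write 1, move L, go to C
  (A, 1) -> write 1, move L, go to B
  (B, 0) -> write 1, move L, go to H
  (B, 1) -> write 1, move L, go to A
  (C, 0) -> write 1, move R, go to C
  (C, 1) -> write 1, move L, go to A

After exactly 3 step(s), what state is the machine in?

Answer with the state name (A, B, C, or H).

Answer: A

Derivation:
Step 1: in state A at pos -1, read 0 -> (A,0)->write 1,move L,goto C. Now: state=C, head=-2, tape[-4..0]=01010 (head:   ^)
Step 2: in state C at pos -2, read 0 -> (C,0)->write 1,move R,goto C. Now: state=C, head=-1, tape[-4..0]=01110 (head:    ^)
Step 3: in state C at pos -1, read 1 -> (C,1)->write 1,move L,goto A. Now: state=A, head=-2, tape[-4..0]=01110 (head:   ^)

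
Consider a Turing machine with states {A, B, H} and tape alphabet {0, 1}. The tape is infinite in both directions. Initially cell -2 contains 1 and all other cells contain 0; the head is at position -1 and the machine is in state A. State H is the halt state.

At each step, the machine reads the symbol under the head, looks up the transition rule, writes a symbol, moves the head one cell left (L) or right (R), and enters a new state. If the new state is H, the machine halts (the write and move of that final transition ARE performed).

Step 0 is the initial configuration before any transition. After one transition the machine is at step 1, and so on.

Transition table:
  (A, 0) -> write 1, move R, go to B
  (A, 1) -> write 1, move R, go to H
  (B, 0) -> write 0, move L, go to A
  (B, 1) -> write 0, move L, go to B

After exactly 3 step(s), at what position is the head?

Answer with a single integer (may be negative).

Step 1: in state A at pos -1, read 0 -> (A,0)->write 1,move R,goto B. Now: state=B, head=0, tape[-3..1]=01100 (head:    ^)
Step 2: in state B at pos 0, read 0 -> (B,0)->write 0,move L,goto A. Now: state=A, head=-1, tape[-3..1]=01100 (head:   ^)
Step 3: in state A at pos -1, read 1 -> (A,1)->write 1,move R,goto H. Now: state=H, head=0, tape[-3..1]=01100 (head:    ^)

Answer: 0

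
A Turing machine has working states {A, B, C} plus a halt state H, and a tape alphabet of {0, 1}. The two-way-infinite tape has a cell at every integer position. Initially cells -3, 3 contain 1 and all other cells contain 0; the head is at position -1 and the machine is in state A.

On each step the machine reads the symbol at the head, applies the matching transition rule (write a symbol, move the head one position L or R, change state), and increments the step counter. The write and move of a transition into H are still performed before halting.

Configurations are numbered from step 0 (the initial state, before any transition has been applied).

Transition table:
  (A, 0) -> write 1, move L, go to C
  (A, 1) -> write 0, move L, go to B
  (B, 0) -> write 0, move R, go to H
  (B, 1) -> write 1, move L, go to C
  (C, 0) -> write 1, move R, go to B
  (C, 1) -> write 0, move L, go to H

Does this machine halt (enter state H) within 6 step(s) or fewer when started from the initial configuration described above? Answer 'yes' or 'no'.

Step 1: in state A at pos -1, read 0 -> (A,0)->write 1,move L,goto C. Now: state=C, head=-2, tape[-4..4]=010100010 (head:   ^)
Step 2: in state C at pos -2, read 0 -> (C,0)->write 1,move R,goto B. Now: state=B, head=-1, tape[-4..4]=011100010 (head:    ^)
Step 3: in state B at pos -1, read 1 -> (B,1)->write 1,move L,goto C. Now: state=C, head=-2, tape[-4..4]=011100010 (head:   ^)
Step 4: in state C at pos -2, read 1 -> (C,1)->write 0,move L,goto H. Now: state=H, head=-3, tape[-4..4]=010100010 (head:  ^)
State H reached at step 4; 4 <= 6 -> yes

Answer: yes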